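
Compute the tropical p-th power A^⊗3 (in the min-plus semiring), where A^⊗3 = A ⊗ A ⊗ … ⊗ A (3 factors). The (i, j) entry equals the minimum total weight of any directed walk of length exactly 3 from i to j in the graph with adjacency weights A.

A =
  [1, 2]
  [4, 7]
A^⊗3 =
  [3, 4]
  [6, 7]

Each entry (A^⊗3)_ij equals the minimum over all length-3 walks i = v_0 → v_1 → … → v_3 = j of Σ_t A[v_t][v_{t+1}]. For example, for (i, j) = (0, 1) we minimise over 4 possible intermediate vertex sequences; the minimum is 4, attained along the walk 0 → 0 → 0 → 1.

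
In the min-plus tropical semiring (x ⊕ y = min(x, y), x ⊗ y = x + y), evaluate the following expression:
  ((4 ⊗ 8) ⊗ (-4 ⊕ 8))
((4 ⊗ 8) ⊗ (-4 ⊕ 8)) = 8

Expand innermost to outermost. Recall ⊕ takes the minimum of its arguments and ⊗ takes their sum. Working out the expression ((4 ⊗ 8) ⊗ (-4 ⊕ 8)) gives 8.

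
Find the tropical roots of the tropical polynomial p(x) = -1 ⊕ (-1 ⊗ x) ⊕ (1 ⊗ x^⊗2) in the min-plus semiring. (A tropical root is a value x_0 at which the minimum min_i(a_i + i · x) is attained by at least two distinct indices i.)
Roots: {-2, 0}

Each tropical root is a break point of the lower envelope of the lines y = a_i + i · x (there are 3 lines, with slopes 0, 1, ..., 2). Only the lines that attain the minimum somewhere contribute to roots; other lines are dominated. Here the surviving (envelope) indices are i = 2, i = 1, i = 0.
Intersections between consecutive envelope lines give the roots: for adjacent envelope indices i < j the intersection is x = (a_i − a_j) / (j − i). Reading off the sorted break points: {-2, 0}.
Verification: at each break x_0, at least two indices attain the minimum of min_i(a_i + i · x_0).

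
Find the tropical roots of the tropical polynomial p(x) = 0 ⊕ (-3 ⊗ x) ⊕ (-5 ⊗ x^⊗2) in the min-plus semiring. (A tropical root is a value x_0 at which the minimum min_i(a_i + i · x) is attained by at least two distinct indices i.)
Roots: {2, 3}

Each tropical root is a break point of the lower envelope of the lines y = a_i + i · x (there are 3 lines, with slopes 0, 1, ..., 2). Only the lines that attain the minimum somewhere contribute to roots; other lines are dominated. Here the surviving (envelope) indices are i = 2, i = 1, i = 0.
Intersections between consecutive envelope lines give the roots: for adjacent envelope indices i < j the intersection is x = (a_i − a_j) / (j − i). Reading off the sorted break points: {2, 3}.
Verification: at each break x_0, at least two indices attain the minimum of min_i(a_i + i · x_0).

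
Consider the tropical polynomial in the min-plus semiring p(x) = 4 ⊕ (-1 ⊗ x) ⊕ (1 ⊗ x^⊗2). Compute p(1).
p(1) = 0

A tropical monomial a ⊗ x^⊗i evaluates to a + i · x. Evaluating each term at x = 1:
  Term 0 contributes 4 + 0 · 1 = 4
  Term 1 contributes -1 + 1 · 1 = 0
  Term 2 contributes 1 + 2 · 1 = 3
p(1) = ⊕ of these = min[4, 0, 3] = 0.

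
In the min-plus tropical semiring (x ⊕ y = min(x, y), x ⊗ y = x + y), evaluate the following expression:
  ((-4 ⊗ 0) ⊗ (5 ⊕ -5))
((-4 ⊗ 0) ⊗ (5 ⊕ -5)) = -9

Expand innermost to outermost. Recall ⊕ takes the minimum of its arguments and ⊗ takes their sum. Working out the expression ((-4 ⊗ 0) ⊗ (5 ⊕ -5)) gives -9.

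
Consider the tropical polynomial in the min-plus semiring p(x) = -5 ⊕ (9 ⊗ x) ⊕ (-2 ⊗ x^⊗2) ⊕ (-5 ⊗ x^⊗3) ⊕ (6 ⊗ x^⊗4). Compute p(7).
p(7) = -5

A tropical monomial a ⊗ x^⊗i evaluates to a + i · x. Evaluating each term at x = 7:
  Term 0 contributes -5 + 0 · 7 = -5
  Term 1 contributes 9 + 1 · 7 = 16
  Term 2 contributes -2 + 2 · 7 = 12
  Term 3 contributes -5 + 3 · 7 = 16
  Term 4 contributes 6 + 4 · 7 = 34
p(7) = ⊕ of these = min[-5, 16, 12, 16, 34] = -5.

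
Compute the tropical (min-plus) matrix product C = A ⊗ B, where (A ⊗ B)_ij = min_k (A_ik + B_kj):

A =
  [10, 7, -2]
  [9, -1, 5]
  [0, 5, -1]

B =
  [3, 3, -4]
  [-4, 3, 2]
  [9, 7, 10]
A ⊗ B =
  [3, 5, 6]
  [-5, 2, 1]
  [1, 3, -4]

Apply the min-plus product entry-by-entry:
  C[0][0] = min over k of (A[0][0] + B[0][0] = 10 + 3 = 13, A[0][1] + B[1][0] = 7 + -4 = 3, A[0][2] + B[2][0] = -2 + 9 = 7) = 3 (attained at k = 1)
  C[0][1] = min over k of (A[0][0] + B[0][1] = 10 + 3 = 13, A[0][1] + B[1][1] = 7 + 3 = 10, A[0][2] + B[2][1] = -2 + 7 = 5) = 5 (attained at k = 2)
  C[0][2] = min over k of (A[0][0] + B[0][2] = 10 + -4 = 6, A[0][1] + B[1][2] = 7 + 2 = 9, A[0][2] + B[2][2] = -2 + 10 = 8) = 6 (attained at k = 0)
  C[1][0] = min over k of (A[1][0] + B[0][0] = 9 + 3 = 12, A[1][1] + B[1][0] = -1 + -4 = -5, A[1][2] + B[2][0] = 5 + 9 = 14) = -5 (attained at k = 1)
  C[1][1] = min over k of (A[1][0] + B[0][1] = 9 + 3 = 12, A[1][1] + B[1][1] = -1 + 3 = 2, A[1][2] + B[2][1] = 5 + 7 = 12) = 2 (attained at k = 1)
  C[1][2] = min over k of (A[1][0] + B[0][2] = 9 + -4 = 5, A[1][1] + B[1][2] = -1 + 2 = 1, A[1][2] + B[2][2] = 5 + 10 = 15) = 1 (attained at k = 1)
  C[2][0] = min over k of (A[2][0] + B[0][0] = 0 + 3 = 3, A[2][1] + B[1][0] = 5 + -4 = 1, A[2][2] + B[2][0] = -1 + 9 = 8) = 1 (attained at k = 1)
  C[2][1] = min over k of (A[2][0] + B[0][1] = 0 + 3 = 3, A[2][1] + B[1][1] = 5 + 3 = 8, A[2][2] + B[2][1] = -1 + 7 = 6) = 3 (attained at k = 0)
  C[2][2] = min over k of (A[2][0] + B[0][2] = 0 + -4 = -4, A[2][1] + B[1][2] = 5 + 2 = 7, A[2][2] + B[2][2] = -1 + 10 = 9) = -4 (attained at k = 0)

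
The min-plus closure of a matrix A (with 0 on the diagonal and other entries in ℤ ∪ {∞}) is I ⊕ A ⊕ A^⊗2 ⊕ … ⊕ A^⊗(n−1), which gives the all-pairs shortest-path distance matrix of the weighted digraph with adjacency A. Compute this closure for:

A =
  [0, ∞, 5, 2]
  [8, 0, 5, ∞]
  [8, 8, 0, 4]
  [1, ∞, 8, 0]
Closure =
  [0, 13, 5, 2]
  [8, 0, 5, 9]
  [5, 8, 0, 4]
  [1, 14, 6, 0]

This is the Floyd-Warshall all-pairs shortest-path computation. For each intermediate vertex k = 0, 1, …, 3, update dist[i][j] ← min(dist[i][j], dist[i][k] + dist[k][j]). The final matrix gives, for each (i, j), the minimum total weight of any directed path from i to j (possibly empty when i = j).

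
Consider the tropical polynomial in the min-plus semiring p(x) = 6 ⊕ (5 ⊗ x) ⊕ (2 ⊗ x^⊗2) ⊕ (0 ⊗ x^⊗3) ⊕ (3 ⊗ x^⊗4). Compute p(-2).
p(-2) = -6

A tropical monomial a ⊗ x^⊗i evaluates to a + i · x. Evaluating each term at x = -2:
  Term 0 contributes 6 + 0 · -2 = 6
  Term 1 contributes 5 + 1 · -2 = 3
  Term 2 contributes 2 + 2 · -2 = -2
  Term 3 contributes 0 + 3 · -2 = -6
  Term 4 contributes 3 + 4 · -2 = -5
p(-2) = ⊕ of these = min[6, 3, -2, -6, -5] = -6.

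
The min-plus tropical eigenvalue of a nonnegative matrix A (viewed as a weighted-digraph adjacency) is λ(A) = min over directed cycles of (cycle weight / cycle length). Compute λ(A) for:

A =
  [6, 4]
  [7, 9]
λ(A) = 11/2

Enumerate directed cycles and compute their means (weight / length). Sample:
  cycle 0 → 0: weight = 6, length = 1, mean = 6/1 ≈ 6.000
  cycle 1 → 1: weight = 9, length = 1, mean = 9/1 ≈ 9.000
  cycle 0 → 1 → 0: weight = 11, length = 2, mean = 11/2 ≈ 5.500
  cycle 1 → 0 → 1: weight = 11, length = 2, mean = 11/2 ≈ 5.500
Minimum mean = 5.500, attained e.g. along the cycle 0 → 1 → 0 with weight 11 and length 2. So λ(A) = 11/2 = 11/2.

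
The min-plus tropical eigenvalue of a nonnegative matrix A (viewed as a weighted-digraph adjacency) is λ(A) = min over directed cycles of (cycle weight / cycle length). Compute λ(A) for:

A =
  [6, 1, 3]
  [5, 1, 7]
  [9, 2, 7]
λ(A) = 1

Enumerate directed cycles and compute their means (weight / length). Sample:
  cycle 0 → 0: weight = 6, length = 1, mean = 6/1 ≈ 6.000
  cycle 1 → 1: weight = 1, length = 1, mean = 1/1 ≈ 1.000
  cycle 2 → 2: weight = 7, length = 1, mean = 7/1 ≈ 7.000
  cycle 0 → 1 → 0: weight = 6, length = 2, mean = 6/2 ≈ 3.000
  cycle 0 → 2 → 0: weight = 12, length = 2, mean = 12/2 ≈ 6.000
  cycle 1 → 0 → 1: weight = 6, length = 2, mean = 6/2 ≈ 3.000
Minimum mean = 1.000, attained e.g. along the cycle 1 → 1 with weight 1 and length 1. So λ(A) = 1/1 = 1.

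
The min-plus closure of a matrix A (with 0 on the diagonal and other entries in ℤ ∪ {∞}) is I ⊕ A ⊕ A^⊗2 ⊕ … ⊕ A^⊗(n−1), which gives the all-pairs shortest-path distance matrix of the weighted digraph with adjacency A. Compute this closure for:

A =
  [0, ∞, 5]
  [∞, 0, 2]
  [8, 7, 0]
Closure =
  [0, 12, 5]
  [10, 0, 2]
  [8, 7, 0]

This is the Floyd-Warshall all-pairs shortest-path computation. For each intermediate vertex k = 0, 1, …, 2, update dist[i][j] ← min(dist[i][j], dist[i][k] + dist[k][j]). The final matrix gives, for each (i, j), the minimum total weight of any directed path from i to j (possibly empty when i = j).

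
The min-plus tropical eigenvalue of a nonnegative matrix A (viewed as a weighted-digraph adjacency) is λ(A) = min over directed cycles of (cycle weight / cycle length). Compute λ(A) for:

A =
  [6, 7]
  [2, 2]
λ(A) = 2

Enumerate directed cycles and compute their means (weight / length). Sample:
  cycle 0 → 0: weight = 6, length = 1, mean = 6/1 ≈ 6.000
  cycle 1 → 1: weight = 2, length = 1, mean = 2/1 ≈ 2.000
  cycle 0 → 1 → 0: weight = 9, length = 2, mean = 9/2 ≈ 4.500
  cycle 1 → 0 → 1: weight = 9, length = 2, mean = 9/2 ≈ 4.500
Minimum mean = 2.000, attained e.g. along the cycle 1 → 1 with weight 2 and length 1. So λ(A) = 2/1 = 2.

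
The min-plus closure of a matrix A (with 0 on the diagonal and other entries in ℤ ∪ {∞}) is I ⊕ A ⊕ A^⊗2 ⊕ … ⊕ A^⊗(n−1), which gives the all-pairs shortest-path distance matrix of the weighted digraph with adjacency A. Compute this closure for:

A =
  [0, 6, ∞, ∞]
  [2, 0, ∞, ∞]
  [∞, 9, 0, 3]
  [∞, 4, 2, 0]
Closure =
  [0, 6, ∞, ∞]
  [2, 0, ∞, ∞]
  [9, 7, 0, 3]
  [6, 4, 2, 0]

This is the Floyd-Warshall all-pairs shortest-path computation. For each intermediate vertex k = 0, 1, …, 3, update dist[i][j] ← min(dist[i][j], dist[i][k] + dist[k][j]). The final matrix gives, for each (i, j), the minimum total weight of any directed path from i to j (possibly empty when i = j).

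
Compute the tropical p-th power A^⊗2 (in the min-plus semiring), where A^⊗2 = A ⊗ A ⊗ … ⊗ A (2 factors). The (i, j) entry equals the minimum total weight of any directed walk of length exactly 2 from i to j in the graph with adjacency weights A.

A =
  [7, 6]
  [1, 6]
A^⊗2 =
  [7, 12]
  [7, 7]

Each entry (A^⊗2)_ij equals the minimum over all length-2 walks i = v_0 → v_1 → … → v_2 = j of Σ_t A[v_t][v_{t+1}]. For example, for (i, j) = (0, 1) we minimise over 2 possible intermediate vertex sequences; the minimum is 12, attained along the walk 0 → 1 → 1.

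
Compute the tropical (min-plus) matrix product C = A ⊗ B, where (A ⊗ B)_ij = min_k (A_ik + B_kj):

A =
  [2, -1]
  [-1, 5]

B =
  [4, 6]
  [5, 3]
A ⊗ B =
  [4, 2]
  [3, 5]

Apply the min-plus product entry-by-entry:
  C[0][0] = min over k of (A[0][0] + B[0][0] = 2 + 4 = 6, A[0][1] + B[1][0] = -1 + 5 = 4) = 4 (attained at k = 1)
  C[0][1] = min over k of (A[0][0] + B[0][1] = 2 + 6 = 8, A[0][1] + B[1][1] = -1 + 3 = 2) = 2 (attained at k = 1)
  C[1][0] = min over k of (A[1][0] + B[0][0] = -1 + 4 = 3, A[1][1] + B[1][0] = 5 + 5 = 10) = 3 (attained at k = 0)
  C[1][1] = min over k of (A[1][0] + B[0][1] = -1 + 6 = 5, A[1][1] + B[1][1] = 5 + 3 = 8) = 5 (attained at k = 0)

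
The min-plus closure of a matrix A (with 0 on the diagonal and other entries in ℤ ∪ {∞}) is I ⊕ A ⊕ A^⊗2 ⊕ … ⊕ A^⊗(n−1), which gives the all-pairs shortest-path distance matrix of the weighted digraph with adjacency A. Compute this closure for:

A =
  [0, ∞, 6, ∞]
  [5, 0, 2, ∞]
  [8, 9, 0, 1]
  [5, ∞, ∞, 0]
Closure =
  [0, 15, 6, 7]
  [5, 0, 2, 3]
  [6, 9, 0, 1]
  [5, 20, 11, 0]

This is the Floyd-Warshall all-pairs shortest-path computation. For each intermediate vertex k = 0, 1, …, 3, update dist[i][j] ← min(dist[i][j], dist[i][k] + dist[k][j]). The final matrix gives, for each (i, j), the minimum total weight of any directed path from i to j (possibly empty when i = j).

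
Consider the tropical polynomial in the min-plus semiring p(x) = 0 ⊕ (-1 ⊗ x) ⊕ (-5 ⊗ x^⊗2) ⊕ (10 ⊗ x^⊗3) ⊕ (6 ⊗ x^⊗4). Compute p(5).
p(5) = 0

A tropical monomial a ⊗ x^⊗i evaluates to a + i · x. Evaluating each term at x = 5:
  Term 0 contributes 0 + 0 · 5 = 0
  Term 1 contributes -1 + 1 · 5 = 4
  Term 2 contributes -5 + 2 · 5 = 5
  Term 3 contributes 10 + 3 · 5 = 25
  Term 4 contributes 6 + 4 · 5 = 26
p(5) = ⊕ of these = min[0, 4, 5, 25, 26] = 0.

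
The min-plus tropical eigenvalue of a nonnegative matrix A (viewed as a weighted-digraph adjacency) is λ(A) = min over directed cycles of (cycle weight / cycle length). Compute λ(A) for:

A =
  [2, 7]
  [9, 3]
λ(A) = 2

Enumerate directed cycles and compute their means (weight / length). Sample:
  cycle 0 → 0: weight = 2, length = 1, mean = 2/1 ≈ 2.000
  cycle 1 → 1: weight = 3, length = 1, mean = 3/1 ≈ 3.000
  cycle 0 → 1 → 0: weight = 16, length = 2, mean = 16/2 ≈ 8.000
  cycle 1 → 0 → 1: weight = 16, length = 2, mean = 16/2 ≈ 8.000
Minimum mean = 2.000, attained e.g. along the cycle 0 → 0 with weight 2 and length 1. So λ(A) = 2/1 = 2.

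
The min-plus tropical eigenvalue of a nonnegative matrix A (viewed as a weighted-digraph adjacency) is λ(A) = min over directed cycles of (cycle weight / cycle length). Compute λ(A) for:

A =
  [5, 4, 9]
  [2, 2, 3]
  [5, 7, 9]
λ(A) = 2

Enumerate directed cycles and compute their means (weight / length). Sample:
  cycle 0 → 0: weight = 5, length = 1, mean = 5/1 ≈ 5.000
  cycle 1 → 1: weight = 2, length = 1, mean = 2/1 ≈ 2.000
  cycle 2 → 2: weight = 9, length = 1, mean = 9/1 ≈ 9.000
  cycle 0 → 1 → 0: weight = 6, length = 2, mean = 6/2 ≈ 3.000
  cycle 0 → 2 → 0: weight = 14, length = 2, mean = 14/2 ≈ 7.000
  cycle 1 → 0 → 1: weight = 6, length = 2, mean = 6/2 ≈ 3.000
Minimum mean = 2.000, attained e.g. along the cycle 1 → 1 with weight 2 and length 1. So λ(A) = 2/1 = 2.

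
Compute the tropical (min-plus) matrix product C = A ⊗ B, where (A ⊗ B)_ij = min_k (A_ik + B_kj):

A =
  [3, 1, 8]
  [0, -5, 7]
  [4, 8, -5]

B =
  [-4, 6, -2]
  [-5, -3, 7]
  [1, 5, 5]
A ⊗ B =
  [-4, -2, 1]
  [-10, -8, -2]
  [-4, 0, 0]

Apply the min-plus product entry-by-entry:
  C[0][0] = min over k of (A[0][0] + B[0][0] = 3 + -4 = -1, A[0][1] + B[1][0] = 1 + -5 = -4, A[0][2] + B[2][0] = 8 + 1 = 9) = -4 (attained at k = 1)
  C[0][1] = min over k of (A[0][0] + B[0][1] = 3 + 6 = 9, A[0][1] + B[1][1] = 1 + -3 = -2, A[0][2] + B[2][1] = 8 + 5 = 13) = -2 (attained at k = 1)
  C[0][2] = min over k of (A[0][0] + B[0][2] = 3 + -2 = 1, A[0][1] + B[1][2] = 1 + 7 = 8, A[0][2] + B[2][2] = 8 + 5 = 13) = 1 (attained at k = 0)
  C[1][0] = min over k of (A[1][0] + B[0][0] = 0 + -4 = -4, A[1][1] + B[1][0] = -5 + -5 = -10, A[1][2] + B[2][0] = 7 + 1 = 8) = -10 (attained at k = 1)
  C[1][1] = min over k of (A[1][0] + B[0][1] = 0 + 6 = 6, A[1][1] + B[1][1] = -5 + -3 = -8, A[1][2] + B[2][1] = 7 + 5 = 12) = -8 (attained at k = 1)
  C[1][2] = min over k of (A[1][0] + B[0][2] = 0 + -2 = -2, A[1][1] + B[1][2] = -5 + 7 = 2, A[1][2] + B[2][2] = 7 + 5 = 12) = -2 (attained at k = 0)
  C[2][0] = min over k of (A[2][0] + B[0][0] = 4 + -4 = 0, A[2][1] + B[1][0] = 8 + -5 = 3, A[2][2] + B[2][0] = -5 + 1 = -4) = -4 (attained at k = 2)
  C[2][1] = min over k of (A[2][0] + B[0][1] = 4 + 6 = 10, A[2][1] + B[1][1] = 8 + -3 = 5, A[2][2] + B[2][1] = -5 + 5 = 0) = 0 (attained at k = 2)
  C[2][2] = min over k of (A[2][0] + B[0][2] = 4 + -2 = 2, A[2][1] + B[1][2] = 8 + 7 = 15, A[2][2] + B[2][2] = -5 + 5 = 0) = 0 (attained at k = 2)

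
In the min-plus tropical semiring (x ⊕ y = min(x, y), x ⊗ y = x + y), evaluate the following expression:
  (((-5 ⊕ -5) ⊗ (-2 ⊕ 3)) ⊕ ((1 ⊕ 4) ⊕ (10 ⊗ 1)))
(((-5 ⊕ -5) ⊗ (-2 ⊕ 3)) ⊕ ((1 ⊕ 4) ⊕ (10 ⊗ 1))) = -7

Expand innermost to outermost. Recall ⊕ takes the minimum of its arguments and ⊗ takes their sum. Working out the expression (((-5 ⊕ -5) ⊗ (-2 ⊕ 3)) ⊕ ((1 ⊕ 4) ⊕ (10 ⊗ 1))) gives -7.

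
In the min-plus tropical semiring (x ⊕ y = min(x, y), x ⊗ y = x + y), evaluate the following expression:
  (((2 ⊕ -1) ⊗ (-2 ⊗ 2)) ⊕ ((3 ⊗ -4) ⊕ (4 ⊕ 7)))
(((2 ⊕ -1) ⊗ (-2 ⊗ 2)) ⊕ ((3 ⊗ -4) ⊕ (4 ⊕ 7))) = -1

Expand innermost to outermost. Recall ⊕ takes the minimum of its arguments and ⊗ takes their sum. Working out the expression (((2 ⊕ -1) ⊗ (-2 ⊗ 2)) ⊕ ((3 ⊗ -4) ⊕ (4 ⊕ 7))) gives -1.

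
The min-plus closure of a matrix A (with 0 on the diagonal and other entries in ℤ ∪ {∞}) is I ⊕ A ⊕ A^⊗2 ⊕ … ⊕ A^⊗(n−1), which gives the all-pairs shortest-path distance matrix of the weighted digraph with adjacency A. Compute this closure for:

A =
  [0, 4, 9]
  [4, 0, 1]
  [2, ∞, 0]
Closure =
  [0, 4, 5]
  [3, 0, 1]
  [2, 6, 0]

This is the Floyd-Warshall all-pairs shortest-path computation. For each intermediate vertex k = 0, 1, …, 2, update dist[i][j] ← min(dist[i][j], dist[i][k] + dist[k][j]). The final matrix gives, for each (i, j), the minimum total weight of any directed path from i to j (possibly empty when i = j).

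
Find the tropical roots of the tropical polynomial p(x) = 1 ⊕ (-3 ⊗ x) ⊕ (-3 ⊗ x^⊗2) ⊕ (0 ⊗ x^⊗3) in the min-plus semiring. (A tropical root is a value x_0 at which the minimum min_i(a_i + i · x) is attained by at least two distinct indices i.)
Roots: {-3, 0, 4}

Each tropical root is a break point of the lower envelope of the lines y = a_i + i · x (there are 4 lines, with slopes 0, 1, ..., 3). Only the lines that attain the minimum somewhere contribute to roots; other lines are dominated. Here the surviving (envelope) indices are i = 3, i = 2, i = 1, i = 0.
Intersections between consecutive envelope lines give the roots: for adjacent envelope indices i < j the intersection is x = (a_i − a_j) / (j − i). Reading off the sorted break points: {-3, 0, 4}.
Verification: at each break x_0, at least two indices attain the minimum of min_i(a_i + i · x_0).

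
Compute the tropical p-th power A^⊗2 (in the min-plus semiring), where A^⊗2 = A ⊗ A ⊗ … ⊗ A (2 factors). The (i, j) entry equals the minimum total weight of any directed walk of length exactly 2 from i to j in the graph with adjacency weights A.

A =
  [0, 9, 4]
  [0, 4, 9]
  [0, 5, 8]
A^⊗2 =
  [0, 9, 4]
  [0, 8, 4]
  [0, 9, 4]

Each entry (A^⊗2)_ij equals the minimum over all length-2 walks i = v_0 → v_1 → … → v_2 = j of Σ_t A[v_t][v_{t+1}]. For example, for (i, j) = (0, 2) we minimise over 3 possible intermediate vertex sequences; the minimum is 4, attained along the walk 0 → 0 → 2.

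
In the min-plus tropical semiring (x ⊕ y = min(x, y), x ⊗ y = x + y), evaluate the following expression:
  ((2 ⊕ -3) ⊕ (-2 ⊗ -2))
((2 ⊕ -3) ⊕ (-2 ⊗ -2)) = -4

Expand innermost to outermost. Recall ⊕ takes the minimum of its arguments and ⊗ takes their sum. Working out the expression ((2 ⊕ -3) ⊕ (-2 ⊗ -2)) gives -4.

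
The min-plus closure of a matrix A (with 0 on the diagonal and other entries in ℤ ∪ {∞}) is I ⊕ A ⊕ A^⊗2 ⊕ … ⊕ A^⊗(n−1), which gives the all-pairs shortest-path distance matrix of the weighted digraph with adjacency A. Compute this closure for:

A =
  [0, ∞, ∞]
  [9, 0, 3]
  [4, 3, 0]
Closure =
  [0, ∞, ∞]
  [7, 0, 3]
  [4, 3, 0]

This is the Floyd-Warshall all-pairs shortest-path computation. For each intermediate vertex k = 0, 1, …, 2, update dist[i][j] ← min(dist[i][j], dist[i][k] + dist[k][j]). The final matrix gives, for each (i, j), the minimum total weight of any directed path from i to j (possibly empty when i = j).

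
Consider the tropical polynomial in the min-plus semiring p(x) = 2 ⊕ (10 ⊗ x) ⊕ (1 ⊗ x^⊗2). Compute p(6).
p(6) = 2

A tropical monomial a ⊗ x^⊗i evaluates to a + i · x. Evaluating each term at x = 6:
  Term 0 contributes 2 + 0 · 6 = 2
  Term 1 contributes 10 + 1 · 6 = 16
  Term 2 contributes 1 + 2 · 6 = 13
p(6) = ⊕ of these = min[2, 16, 13] = 2.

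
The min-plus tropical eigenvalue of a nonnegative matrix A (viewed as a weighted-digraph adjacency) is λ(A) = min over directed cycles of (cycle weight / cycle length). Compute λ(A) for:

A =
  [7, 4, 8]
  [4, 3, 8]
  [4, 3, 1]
λ(A) = 1

Enumerate directed cycles and compute their means (weight / length). Sample:
  cycle 0 → 0: weight = 7, length = 1, mean = 7/1 ≈ 7.000
  cycle 1 → 1: weight = 3, length = 1, mean = 3/1 ≈ 3.000
  cycle 2 → 2: weight = 1, length = 1, mean = 1/1 ≈ 1.000
  cycle 0 → 1 → 0: weight = 8, length = 2, mean = 8/2 ≈ 4.000
  cycle 0 → 2 → 0: weight = 12, length = 2, mean = 12/2 ≈ 6.000
  cycle 1 → 0 → 1: weight = 8, length = 2, mean = 8/2 ≈ 4.000
Minimum mean = 1.000, attained e.g. along the cycle 2 → 2 with weight 1 and length 1. So λ(A) = 1/1 = 1.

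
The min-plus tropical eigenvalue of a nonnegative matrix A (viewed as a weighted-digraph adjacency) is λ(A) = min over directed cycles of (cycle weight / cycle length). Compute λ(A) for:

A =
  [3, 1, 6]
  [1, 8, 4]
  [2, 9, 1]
λ(A) = 1

Enumerate directed cycles and compute their means (weight / length). Sample:
  cycle 0 → 0: weight = 3, length = 1, mean = 3/1 ≈ 3.000
  cycle 1 → 1: weight = 8, length = 1, mean = 8/1 ≈ 8.000
  cycle 2 → 2: weight = 1, length = 1, mean = 1/1 ≈ 1.000
  cycle 0 → 1 → 0: weight = 2, length = 2, mean = 2/2 ≈ 1.000
  cycle 0 → 2 → 0: weight = 8, length = 2, mean = 8/2 ≈ 4.000
  cycle 1 → 0 → 1: weight = 2, length = 2, mean = 2/2 ≈ 1.000
Minimum mean = 1.000, attained e.g. along the cycle 2 → 2 with weight 1 and length 1. So λ(A) = 1/1 = 1.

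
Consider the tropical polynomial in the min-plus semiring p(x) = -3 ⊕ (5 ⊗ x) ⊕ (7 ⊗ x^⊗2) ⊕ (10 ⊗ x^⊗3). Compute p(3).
p(3) = -3

A tropical monomial a ⊗ x^⊗i evaluates to a + i · x. Evaluating each term at x = 3:
  Term 0 contributes -3 + 0 · 3 = -3
  Term 1 contributes 5 + 1 · 3 = 8
  Term 2 contributes 7 + 2 · 3 = 13
  Term 3 contributes 10 + 3 · 3 = 19
p(3) = ⊕ of these = min[-3, 8, 13, 19] = -3.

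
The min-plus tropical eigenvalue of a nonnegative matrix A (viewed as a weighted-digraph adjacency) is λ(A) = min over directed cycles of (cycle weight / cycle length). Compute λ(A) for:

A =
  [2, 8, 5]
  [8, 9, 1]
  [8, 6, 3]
λ(A) = 2

Enumerate directed cycles and compute their means (weight / length). Sample:
  cycle 0 → 0: weight = 2, length = 1, mean = 2/1 ≈ 2.000
  cycle 1 → 1: weight = 9, length = 1, mean = 9/1 ≈ 9.000
  cycle 2 → 2: weight = 3, length = 1, mean = 3/1 ≈ 3.000
  cycle 0 → 1 → 0: weight = 16, length = 2, mean = 16/2 ≈ 8.000
  cycle 0 → 2 → 0: weight = 13, length = 2, mean = 13/2 ≈ 6.500
  cycle 1 → 0 → 1: weight = 16, length = 2, mean = 16/2 ≈ 8.000
Minimum mean = 2.000, attained e.g. along the cycle 0 → 0 with weight 2 and length 1. So λ(A) = 2/1 = 2.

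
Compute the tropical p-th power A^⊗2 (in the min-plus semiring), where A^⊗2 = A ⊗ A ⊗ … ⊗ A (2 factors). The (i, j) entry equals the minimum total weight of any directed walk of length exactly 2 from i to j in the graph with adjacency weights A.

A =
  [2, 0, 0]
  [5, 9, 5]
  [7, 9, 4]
A^⊗2 =
  [4, 2, 2]
  [7, 5, 5]
  [9, 7, 7]

Each entry (A^⊗2)_ij equals the minimum over all length-2 walks i = v_0 → v_1 → … → v_2 = j of Σ_t A[v_t][v_{t+1}]. For example, for (i, j) = (0, 2) we minimise over 3 possible intermediate vertex sequences; the minimum is 2, attained along the walk 0 → 0 → 2.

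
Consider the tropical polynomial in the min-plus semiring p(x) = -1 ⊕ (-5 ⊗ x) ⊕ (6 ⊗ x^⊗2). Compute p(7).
p(7) = -1

A tropical monomial a ⊗ x^⊗i evaluates to a + i · x. Evaluating each term at x = 7:
  Term 0 contributes -1 + 0 · 7 = -1
  Term 1 contributes -5 + 1 · 7 = 2
  Term 2 contributes 6 + 2 · 7 = 20
p(7) = ⊕ of these = min[-1, 2, 20] = -1.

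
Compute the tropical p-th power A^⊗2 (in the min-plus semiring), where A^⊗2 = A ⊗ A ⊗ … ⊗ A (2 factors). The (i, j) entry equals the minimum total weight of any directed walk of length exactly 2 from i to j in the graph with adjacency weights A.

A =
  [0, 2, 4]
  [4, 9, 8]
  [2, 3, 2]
A^⊗2 =
  [0, 2, 4]
  [4, 6, 8]
  [2, 4, 4]

Each entry (A^⊗2)_ij equals the minimum over all length-2 walks i = v_0 → v_1 → … → v_2 = j of Σ_t A[v_t][v_{t+1}]. For example, for (i, j) = (0, 2) we minimise over 3 possible intermediate vertex sequences; the minimum is 4, attained along the walk 0 → 0 → 2.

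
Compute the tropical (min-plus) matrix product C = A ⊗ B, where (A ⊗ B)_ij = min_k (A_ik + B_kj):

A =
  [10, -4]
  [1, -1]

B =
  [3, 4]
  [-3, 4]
A ⊗ B =
  [-7, 0]
  [-4, 3]

Apply the min-plus product entry-by-entry:
  C[0][0] = min over k of (A[0][0] + B[0][0] = 10 + 3 = 13, A[0][1] + B[1][0] = -4 + -3 = -7) = -7 (attained at k = 1)
  C[0][1] = min over k of (A[0][0] + B[0][1] = 10 + 4 = 14, A[0][1] + B[1][1] = -4 + 4 = 0) = 0 (attained at k = 1)
  C[1][0] = min over k of (A[1][0] + B[0][0] = 1 + 3 = 4, A[1][1] + B[1][0] = -1 + -3 = -4) = -4 (attained at k = 1)
  C[1][1] = min over k of (A[1][0] + B[0][1] = 1 + 4 = 5, A[1][1] + B[1][1] = -1 + 4 = 3) = 3 (attained at k = 1)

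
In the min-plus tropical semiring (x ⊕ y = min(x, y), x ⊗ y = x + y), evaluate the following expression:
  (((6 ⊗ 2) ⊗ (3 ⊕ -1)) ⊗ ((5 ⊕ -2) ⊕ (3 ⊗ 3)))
(((6 ⊗ 2) ⊗ (3 ⊕ -1)) ⊗ ((5 ⊕ -2) ⊕ (3 ⊗ 3))) = 5

Expand innermost to outermost. Recall ⊕ takes the minimum of its arguments and ⊗ takes their sum. Working out the expression (((6 ⊗ 2) ⊗ (3 ⊕ -1)) ⊗ ((5 ⊕ -2) ⊕ (3 ⊗ 3))) gives 5.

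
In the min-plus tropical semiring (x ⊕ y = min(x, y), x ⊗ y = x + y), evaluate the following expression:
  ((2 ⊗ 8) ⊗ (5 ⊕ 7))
((2 ⊗ 8) ⊗ (5 ⊕ 7)) = 15

Expand innermost to outermost. Recall ⊕ takes the minimum of its arguments and ⊗ takes their sum. Working out the expression ((2 ⊗ 8) ⊗ (5 ⊕ 7)) gives 15.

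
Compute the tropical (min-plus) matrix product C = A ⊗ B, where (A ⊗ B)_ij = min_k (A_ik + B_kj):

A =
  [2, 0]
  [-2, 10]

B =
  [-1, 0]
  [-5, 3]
A ⊗ B =
  [-5, 2]
  [-3, -2]

Apply the min-plus product entry-by-entry:
  C[0][0] = min over k of (A[0][0] + B[0][0] = 2 + -1 = 1, A[0][1] + B[1][0] = 0 + -5 = -5) = -5 (attained at k = 1)
  C[0][1] = min over k of (A[0][0] + B[0][1] = 2 + 0 = 2, A[0][1] + B[1][1] = 0 + 3 = 3) = 2 (attained at k = 0)
  C[1][0] = min over k of (A[1][0] + B[0][0] = -2 + -1 = -3, A[1][1] + B[1][0] = 10 + -5 = 5) = -3 (attained at k = 0)
  C[1][1] = min over k of (A[1][0] + B[0][1] = -2 + 0 = -2, A[1][1] + B[1][1] = 10 + 3 = 13) = -2 (attained at k = 0)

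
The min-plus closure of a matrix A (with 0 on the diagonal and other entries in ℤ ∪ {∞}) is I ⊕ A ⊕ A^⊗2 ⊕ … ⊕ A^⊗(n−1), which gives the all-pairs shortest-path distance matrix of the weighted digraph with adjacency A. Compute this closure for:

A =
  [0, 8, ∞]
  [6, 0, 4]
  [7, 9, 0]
Closure =
  [0, 8, 12]
  [6, 0, 4]
  [7, 9, 0]

This is the Floyd-Warshall all-pairs shortest-path computation. For each intermediate vertex k = 0, 1, …, 2, update dist[i][j] ← min(dist[i][j], dist[i][k] + dist[k][j]). The final matrix gives, for each (i, j), the minimum total weight of any directed path from i to j (possibly empty when i = j).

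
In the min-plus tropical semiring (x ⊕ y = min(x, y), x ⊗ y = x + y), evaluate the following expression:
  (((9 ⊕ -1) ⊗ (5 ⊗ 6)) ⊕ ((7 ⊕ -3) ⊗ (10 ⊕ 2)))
(((9 ⊕ -1) ⊗ (5 ⊗ 6)) ⊕ ((7 ⊕ -3) ⊗ (10 ⊕ 2))) = -1

Expand innermost to outermost. Recall ⊕ takes the minimum of its arguments and ⊗ takes their sum. Working out the expression (((9 ⊕ -1) ⊗ (5 ⊗ 6)) ⊕ ((7 ⊕ -3) ⊗ (10 ⊕ 2))) gives -1.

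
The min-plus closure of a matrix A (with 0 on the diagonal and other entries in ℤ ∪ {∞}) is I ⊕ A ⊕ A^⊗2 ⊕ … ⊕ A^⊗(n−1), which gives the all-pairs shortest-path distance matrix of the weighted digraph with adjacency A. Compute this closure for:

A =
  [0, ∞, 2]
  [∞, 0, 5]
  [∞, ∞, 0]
Closure =
  [0, ∞, 2]
  [∞, 0, 5]
  [∞, ∞, 0]

This is the Floyd-Warshall all-pairs shortest-path computation. For each intermediate vertex k = 0, 1, …, 2, update dist[i][j] ← min(dist[i][j], dist[i][k] + dist[k][j]). The final matrix gives, for each (i, j), the minimum total weight of any directed path from i to j (possibly empty when i = j).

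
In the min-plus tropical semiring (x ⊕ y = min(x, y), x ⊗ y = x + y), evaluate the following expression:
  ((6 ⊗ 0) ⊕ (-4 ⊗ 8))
((6 ⊗ 0) ⊕ (-4 ⊗ 8)) = 4

Expand innermost to outermost. Recall ⊕ takes the minimum of its arguments and ⊗ takes their sum. Working out the expression ((6 ⊗ 0) ⊕ (-4 ⊗ 8)) gives 4.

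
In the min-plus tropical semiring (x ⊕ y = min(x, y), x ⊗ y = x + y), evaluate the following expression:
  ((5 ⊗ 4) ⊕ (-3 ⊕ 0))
((5 ⊗ 4) ⊕ (-3 ⊕ 0)) = -3

Expand innermost to outermost. Recall ⊕ takes the minimum of its arguments and ⊗ takes their sum. Working out the expression ((5 ⊗ 4) ⊕ (-3 ⊕ 0)) gives -3.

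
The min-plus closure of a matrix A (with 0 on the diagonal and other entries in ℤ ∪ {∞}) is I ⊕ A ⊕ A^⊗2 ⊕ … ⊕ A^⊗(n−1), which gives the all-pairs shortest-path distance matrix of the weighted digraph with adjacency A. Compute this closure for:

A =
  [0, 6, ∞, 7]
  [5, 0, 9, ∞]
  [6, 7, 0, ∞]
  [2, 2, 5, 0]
Closure =
  [0, 6, 12, 7]
  [5, 0, 9, 12]
  [6, 7, 0, 13]
  [2, 2, 5, 0]

This is the Floyd-Warshall all-pairs shortest-path computation. For each intermediate vertex k = 0, 1, …, 3, update dist[i][j] ← min(dist[i][j], dist[i][k] + dist[k][j]). The final matrix gives, for each (i, j), the minimum total weight of any directed path from i to j (possibly empty when i = j).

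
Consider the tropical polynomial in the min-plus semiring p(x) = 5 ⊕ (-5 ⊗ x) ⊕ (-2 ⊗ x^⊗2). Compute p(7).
p(7) = 2

A tropical monomial a ⊗ x^⊗i evaluates to a + i · x. Evaluating each term at x = 7:
  Term 0 contributes 5 + 0 · 7 = 5
  Term 1 contributes -5 + 1 · 7 = 2
  Term 2 contributes -2 + 2 · 7 = 12
p(7) = ⊕ of these = min[5, 2, 12] = 2.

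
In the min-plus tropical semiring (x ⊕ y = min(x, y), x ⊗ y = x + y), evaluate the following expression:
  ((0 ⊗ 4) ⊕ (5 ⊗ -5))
((0 ⊗ 4) ⊕ (5 ⊗ -5)) = 0

Expand innermost to outermost. Recall ⊕ takes the minimum of its arguments and ⊗ takes their sum. Working out the expression ((0 ⊗ 4) ⊕ (5 ⊗ -5)) gives 0.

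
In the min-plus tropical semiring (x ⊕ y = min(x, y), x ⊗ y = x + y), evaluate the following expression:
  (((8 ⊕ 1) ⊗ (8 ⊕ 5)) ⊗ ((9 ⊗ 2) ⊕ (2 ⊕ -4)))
(((8 ⊕ 1) ⊗ (8 ⊕ 5)) ⊗ ((9 ⊗ 2) ⊕ (2 ⊕ -4))) = 2

Expand innermost to outermost. Recall ⊕ takes the minimum of its arguments and ⊗ takes their sum. Working out the expression (((8 ⊕ 1) ⊗ (8 ⊕ 5)) ⊗ ((9 ⊗ 2) ⊕ (2 ⊕ -4))) gives 2.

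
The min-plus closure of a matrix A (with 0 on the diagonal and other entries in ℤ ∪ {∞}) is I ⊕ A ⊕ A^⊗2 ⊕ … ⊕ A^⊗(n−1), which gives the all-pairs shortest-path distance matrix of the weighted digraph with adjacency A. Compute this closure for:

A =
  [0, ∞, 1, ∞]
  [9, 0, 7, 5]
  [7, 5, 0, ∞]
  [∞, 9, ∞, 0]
Closure =
  [0, 6, 1, 11]
  [9, 0, 7, 5]
  [7, 5, 0, 10]
  [18, 9, 16, 0]

This is the Floyd-Warshall all-pairs shortest-path computation. For each intermediate vertex k = 0, 1, …, 3, update dist[i][j] ← min(dist[i][j], dist[i][k] + dist[k][j]). The final matrix gives, for each (i, j), the minimum total weight of any directed path from i to j (possibly empty when i = j).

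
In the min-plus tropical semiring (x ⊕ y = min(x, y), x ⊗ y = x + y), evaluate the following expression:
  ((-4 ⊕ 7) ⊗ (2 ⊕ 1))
((-4 ⊕ 7) ⊗ (2 ⊕ 1)) = -3

Expand innermost to outermost. Recall ⊕ takes the minimum of its arguments and ⊗ takes their sum. Working out the expression ((-4 ⊕ 7) ⊗ (2 ⊕ 1)) gives -3.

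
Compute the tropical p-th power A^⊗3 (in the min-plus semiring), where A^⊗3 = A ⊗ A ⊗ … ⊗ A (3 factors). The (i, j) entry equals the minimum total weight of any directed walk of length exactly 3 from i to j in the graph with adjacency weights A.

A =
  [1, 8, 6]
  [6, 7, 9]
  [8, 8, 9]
A^⊗3 =
  [3, 10, 8]
  [8, 15, 13]
  [10, 17, 15]

Each entry (A^⊗3)_ij equals the minimum over all length-3 walks i = v_0 → v_1 → … → v_3 = j of Σ_t A[v_t][v_{t+1}]. For example, for (i, j) = (0, 2) we minimise over 9 possible intermediate vertex sequences; the minimum is 8, attained along the walk 0 → 0 → 0 → 2.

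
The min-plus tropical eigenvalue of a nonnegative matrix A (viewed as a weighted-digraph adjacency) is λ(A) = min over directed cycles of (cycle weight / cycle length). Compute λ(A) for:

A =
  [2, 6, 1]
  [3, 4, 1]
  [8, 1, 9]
λ(A) = 1

Enumerate directed cycles and compute their means (weight / length). Sample:
  cycle 0 → 0: weight = 2, length = 1, mean = 2/1 ≈ 2.000
  cycle 1 → 1: weight = 4, length = 1, mean = 4/1 ≈ 4.000
  cycle 2 → 2: weight = 9, length = 1, mean = 9/1 ≈ 9.000
  cycle 0 → 1 → 0: weight = 9, length = 2, mean = 9/2 ≈ 4.500
  cycle 0 → 2 → 0: weight = 9, length = 2, mean = 9/2 ≈ 4.500
  cycle 1 → 0 → 1: weight = 9, length = 2, mean = 9/2 ≈ 4.500
Minimum mean = 1.000, attained e.g. along the cycle 1 → 2 → 1 with weight 2 and length 2. So λ(A) = 2/2 = 1.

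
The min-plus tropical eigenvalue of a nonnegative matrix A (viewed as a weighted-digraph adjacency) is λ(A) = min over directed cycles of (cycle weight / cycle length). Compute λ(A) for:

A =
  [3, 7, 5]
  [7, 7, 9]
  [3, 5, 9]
λ(A) = 3

Enumerate directed cycles and compute their means (weight / length). Sample:
  cycle 0 → 0: weight = 3, length = 1, mean = 3/1 ≈ 3.000
  cycle 1 → 1: weight = 7, length = 1, mean = 7/1 ≈ 7.000
  cycle 2 → 2: weight = 9, length = 1, mean = 9/1 ≈ 9.000
  cycle 0 → 1 → 0: weight = 14, length = 2, mean = 14/2 ≈ 7.000
  cycle 0 → 2 → 0: weight = 8, length = 2, mean = 8/2 ≈ 4.000
  cycle 1 → 0 → 1: weight = 14, length = 2, mean = 14/2 ≈ 7.000
Minimum mean = 3.000, attained e.g. along the cycle 0 → 0 with weight 3 and length 1. So λ(A) = 3/1 = 3.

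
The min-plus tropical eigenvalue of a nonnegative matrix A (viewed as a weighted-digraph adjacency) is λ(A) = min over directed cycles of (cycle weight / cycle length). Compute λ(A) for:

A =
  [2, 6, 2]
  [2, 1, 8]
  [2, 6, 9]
λ(A) = 1

Enumerate directed cycles and compute their means (weight / length). Sample:
  cycle 0 → 0: weight = 2, length = 1, mean = 2/1 ≈ 2.000
  cycle 1 → 1: weight = 1, length = 1, mean = 1/1 ≈ 1.000
  cycle 2 → 2: weight = 9, length = 1, mean = 9/1 ≈ 9.000
  cycle 0 → 1 → 0: weight = 8, length = 2, mean = 8/2 ≈ 4.000
  cycle 0 → 2 → 0: weight = 4, length = 2, mean = 4/2 ≈ 2.000
  cycle 1 → 0 → 1: weight = 8, length = 2, mean = 8/2 ≈ 4.000
Minimum mean = 1.000, attained e.g. along the cycle 1 → 1 with weight 1 and length 1. So λ(A) = 1/1 = 1.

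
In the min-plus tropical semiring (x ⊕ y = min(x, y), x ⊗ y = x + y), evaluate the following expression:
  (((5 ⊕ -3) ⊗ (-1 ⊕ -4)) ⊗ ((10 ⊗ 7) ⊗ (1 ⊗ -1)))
(((5 ⊕ -3) ⊗ (-1 ⊕ -4)) ⊗ ((10 ⊗ 7) ⊗ (1 ⊗ -1))) = 10

Expand innermost to outermost. Recall ⊕ takes the minimum of its arguments and ⊗ takes their sum. Working out the expression (((5 ⊕ -3) ⊗ (-1 ⊕ -4)) ⊗ ((10 ⊗ 7) ⊗ (1 ⊗ -1))) gives 10.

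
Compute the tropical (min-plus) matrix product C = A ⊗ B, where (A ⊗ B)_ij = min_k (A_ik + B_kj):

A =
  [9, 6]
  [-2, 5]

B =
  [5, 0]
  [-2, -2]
A ⊗ B =
  [4, 4]
  [3, -2]

Apply the min-plus product entry-by-entry:
  C[0][0] = min over k of (A[0][0] + B[0][0] = 9 + 5 = 14, A[0][1] + B[1][0] = 6 + -2 = 4) = 4 (attained at k = 1)
  C[0][1] = min over k of (A[0][0] + B[0][1] = 9 + 0 = 9, A[0][1] + B[1][1] = 6 + -2 = 4) = 4 (attained at k = 1)
  C[1][0] = min over k of (A[1][0] + B[0][0] = -2 + 5 = 3, A[1][1] + B[1][0] = 5 + -2 = 3) = 3 (attained at k = 0)
  C[1][1] = min over k of (A[1][0] + B[0][1] = -2 + 0 = -2, A[1][1] + B[1][1] = 5 + -2 = 3) = -2 (attained at k = 0)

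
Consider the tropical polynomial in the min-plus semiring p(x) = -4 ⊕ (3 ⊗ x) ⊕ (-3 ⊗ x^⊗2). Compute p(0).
p(0) = -4

A tropical monomial a ⊗ x^⊗i evaluates to a + i · x. Evaluating each term at x = 0:
  Term 0 contributes -4 + 0 · 0 = -4
  Term 1 contributes 3 + 1 · 0 = 3
  Term 2 contributes -3 + 2 · 0 = -3
p(0) = ⊕ of these = min[-4, 3, -3] = -4.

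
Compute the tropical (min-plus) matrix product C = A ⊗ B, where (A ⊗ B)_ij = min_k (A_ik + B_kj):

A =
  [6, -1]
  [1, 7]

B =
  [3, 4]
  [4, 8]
A ⊗ B =
  [3, 7]
  [4, 5]

Apply the min-plus product entry-by-entry:
  C[0][0] = min over k of (A[0][0] + B[0][0] = 6 + 3 = 9, A[0][1] + B[1][0] = -1 + 4 = 3) = 3 (attained at k = 1)
  C[0][1] = min over k of (A[0][0] + B[0][1] = 6 + 4 = 10, A[0][1] + B[1][1] = -1 + 8 = 7) = 7 (attained at k = 1)
  C[1][0] = min over k of (A[1][0] + B[0][0] = 1 + 3 = 4, A[1][1] + B[1][0] = 7 + 4 = 11) = 4 (attained at k = 0)
  C[1][1] = min over k of (A[1][0] + B[0][1] = 1 + 4 = 5, A[1][1] + B[1][1] = 7 + 8 = 15) = 5 (attained at k = 0)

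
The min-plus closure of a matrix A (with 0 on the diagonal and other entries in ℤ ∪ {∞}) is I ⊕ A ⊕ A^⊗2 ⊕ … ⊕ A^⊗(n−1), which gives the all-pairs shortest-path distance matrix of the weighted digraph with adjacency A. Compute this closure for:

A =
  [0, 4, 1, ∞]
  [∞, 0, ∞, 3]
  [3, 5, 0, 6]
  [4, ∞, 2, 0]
Closure =
  [0, 4, 1, 7]
  [7, 0, 5, 3]
  [3, 5, 0, 6]
  [4, 7, 2, 0]

This is the Floyd-Warshall all-pairs shortest-path computation. For each intermediate vertex k = 0, 1, …, 3, update dist[i][j] ← min(dist[i][j], dist[i][k] + dist[k][j]). The final matrix gives, for each (i, j), the minimum total weight of any directed path from i to j (possibly empty when i = j).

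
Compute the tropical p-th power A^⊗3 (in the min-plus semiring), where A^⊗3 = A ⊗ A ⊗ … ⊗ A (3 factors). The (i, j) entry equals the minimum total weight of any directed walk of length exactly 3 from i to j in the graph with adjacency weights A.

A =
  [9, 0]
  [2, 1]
A^⊗3 =
  [3, 2]
  [4, 3]

Each entry (A^⊗3)_ij equals the minimum over all length-3 walks i = v_0 → v_1 → … → v_3 = j of Σ_t A[v_t][v_{t+1}]. For example, for (i, j) = (0, 1) we minimise over 4 possible intermediate vertex sequences; the minimum is 2, attained along the walk 0 → 1 → 0 → 1.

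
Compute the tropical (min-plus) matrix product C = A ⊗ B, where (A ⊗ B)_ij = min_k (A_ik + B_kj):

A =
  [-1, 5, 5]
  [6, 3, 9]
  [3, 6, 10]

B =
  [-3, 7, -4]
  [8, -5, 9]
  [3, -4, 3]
A ⊗ B =
  [-4, 0, -5]
  [3, -2, 2]
  [0, 1, -1]

Apply the min-plus product entry-by-entry:
  C[0][0] = min over k of (A[0][0] + B[0][0] = -1 + -3 = -4, A[0][1] + B[1][0] = 5 + 8 = 13, A[0][2] + B[2][0] = 5 + 3 = 8) = -4 (attained at k = 0)
  C[0][1] = min over k of (A[0][0] + B[0][1] = -1 + 7 = 6, A[0][1] + B[1][1] = 5 + -5 = 0, A[0][2] + B[2][1] = 5 + -4 = 1) = 0 (attained at k = 1)
  C[0][2] = min over k of (A[0][0] + B[0][2] = -1 + -4 = -5, A[0][1] + B[1][2] = 5 + 9 = 14, A[0][2] + B[2][2] = 5 + 3 = 8) = -5 (attained at k = 0)
  C[1][0] = min over k of (A[1][0] + B[0][0] = 6 + -3 = 3, A[1][1] + B[1][0] = 3 + 8 = 11, A[1][2] + B[2][0] = 9 + 3 = 12) = 3 (attained at k = 0)
  C[1][1] = min over k of (A[1][0] + B[0][1] = 6 + 7 = 13, A[1][1] + B[1][1] = 3 + -5 = -2, A[1][2] + B[2][1] = 9 + -4 = 5) = -2 (attained at k = 1)
  C[1][2] = min over k of (A[1][0] + B[0][2] = 6 + -4 = 2, A[1][1] + B[1][2] = 3 + 9 = 12, A[1][2] + B[2][2] = 9 + 3 = 12) = 2 (attained at k = 0)
  C[2][0] = min over k of (A[2][0] + B[0][0] = 3 + -3 = 0, A[2][1] + B[1][0] = 6 + 8 = 14, A[2][2] + B[2][0] = 10 + 3 = 13) = 0 (attained at k = 0)
  C[2][1] = min over k of (A[2][0] + B[0][1] = 3 + 7 = 10, A[2][1] + B[1][1] = 6 + -5 = 1, A[2][2] + B[2][1] = 10 + -4 = 6) = 1 (attained at k = 1)
  C[2][2] = min over k of (A[2][0] + B[0][2] = 3 + -4 = -1, A[2][1] + B[1][2] = 6 + 9 = 15, A[2][2] + B[2][2] = 10 + 3 = 13) = -1 (attained at k = 0)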